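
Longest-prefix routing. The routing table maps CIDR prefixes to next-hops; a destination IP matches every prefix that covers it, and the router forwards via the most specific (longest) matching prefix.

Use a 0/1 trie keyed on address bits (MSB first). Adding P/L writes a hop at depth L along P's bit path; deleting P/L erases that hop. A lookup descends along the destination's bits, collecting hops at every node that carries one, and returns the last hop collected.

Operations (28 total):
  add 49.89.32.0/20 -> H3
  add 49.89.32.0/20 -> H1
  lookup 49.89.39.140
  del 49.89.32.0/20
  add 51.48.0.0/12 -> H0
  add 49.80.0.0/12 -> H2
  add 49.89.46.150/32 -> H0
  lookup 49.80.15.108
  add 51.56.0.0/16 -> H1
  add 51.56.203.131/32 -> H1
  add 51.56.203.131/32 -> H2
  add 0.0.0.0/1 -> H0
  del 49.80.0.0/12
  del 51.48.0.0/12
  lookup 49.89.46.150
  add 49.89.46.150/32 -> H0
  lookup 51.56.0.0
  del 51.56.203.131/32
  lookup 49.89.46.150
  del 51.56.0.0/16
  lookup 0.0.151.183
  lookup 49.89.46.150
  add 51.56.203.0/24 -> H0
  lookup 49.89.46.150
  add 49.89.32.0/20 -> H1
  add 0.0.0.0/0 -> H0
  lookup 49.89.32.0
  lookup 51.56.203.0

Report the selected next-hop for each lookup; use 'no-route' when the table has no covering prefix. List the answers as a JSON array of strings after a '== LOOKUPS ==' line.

Apply in order:
  add 49.89.32.0/20 -> H3 at depth 20
  add 49.89.32.0/20 -> H1 at depth 20
  Q 49.89.39.140: descend 00110001010110010010 ; hops seen [H1] ; pick H1
  del 49.89.32.0/20 (clear depth 20)
  add 51.48.0.0/12 -> H0 at depth 12
  add 49.80.0.0/12 -> H2 at depth 12
  add 49.89.46.150/32 -> H0 at depth 32
  Q 49.80.15.108: descend 001100010101 ; hops seen [H2] ; pick H2
  add 51.56.0.0/16 -> H1 at depth 16
  add 51.56.203.131/32 -> H1 at depth 32
  add 51.56.203.131/32 -> H2 at depth 32
  add 0.0.0.0/1 -> H0 at depth 1
  del 49.80.0.0/12 (clear depth 12)
  del 51.48.0.0/12 (clear depth 12)
  Q 49.89.46.150: descend 00110001010110010010111010010110 ; hops seen [H0,H0] ; pick H0
  add 49.89.46.150/32 -> H0 at depth 32
  Q 51.56.0.0: descend 0011001100111000 ; hops seen [H0,H1] ; pick H1
  del 51.56.203.131/32 (clear depth 32)
  Q 49.89.46.150: descend 00110001010110010010111010010110 ; hops seen [H0,H0] ; pick H0
  del 51.56.0.0/16 (clear depth 16)
  Q 0.0.151.183: descend 00 ; hops seen [H0] ; pick H0
  Q 49.89.46.150: descend 00110001010110010010111010010110 ; hops seen [H0,H0] ; pick H0
  add 51.56.203.0/24 -> H0 at depth 24
  Q 49.89.46.150: descend 00110001010110010010111010010110 ; hops seen [H0,H0] ; pick H0
  add 49.89.32.0/20 -> H1 at depth 20
  add 0.0.0.0/0 -> H0 at depth 0
  Q 49.89.32.0: descend 00110001010110010010 ; hops seen [H0,H0,H1] ; pick H1
  Q 51.56.203.0: descend 001100110011100011001011 ; hops seen [H0,H0,H0] ; pick H0

== LOOKUPS ==
["H1","H2","H0","H1","H0","H0","H0","H0","H1","H0"]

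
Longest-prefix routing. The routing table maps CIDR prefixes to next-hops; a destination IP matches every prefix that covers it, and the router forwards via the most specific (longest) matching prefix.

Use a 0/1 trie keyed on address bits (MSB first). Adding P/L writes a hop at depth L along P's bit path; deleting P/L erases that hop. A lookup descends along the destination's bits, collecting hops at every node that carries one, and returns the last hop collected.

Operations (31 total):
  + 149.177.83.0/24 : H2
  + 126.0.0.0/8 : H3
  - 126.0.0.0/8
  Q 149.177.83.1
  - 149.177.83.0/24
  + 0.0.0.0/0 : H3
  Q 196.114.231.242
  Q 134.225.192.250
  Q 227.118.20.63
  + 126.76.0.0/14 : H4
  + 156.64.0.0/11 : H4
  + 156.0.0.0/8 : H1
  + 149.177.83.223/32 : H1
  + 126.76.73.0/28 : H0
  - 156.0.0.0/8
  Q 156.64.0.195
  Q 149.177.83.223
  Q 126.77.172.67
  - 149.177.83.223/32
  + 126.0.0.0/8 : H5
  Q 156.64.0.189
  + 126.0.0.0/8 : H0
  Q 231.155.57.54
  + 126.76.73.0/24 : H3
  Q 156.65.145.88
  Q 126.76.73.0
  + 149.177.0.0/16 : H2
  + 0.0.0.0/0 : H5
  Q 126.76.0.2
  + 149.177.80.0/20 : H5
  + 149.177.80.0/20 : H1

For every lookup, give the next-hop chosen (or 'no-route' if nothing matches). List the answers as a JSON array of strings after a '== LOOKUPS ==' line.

Apply in order:
  add 149.177.83.0/24 -> H2 at depth 24
  add 126.0.0.0/8 -> H3 at depth 8
  - 126.0.0.0/8 clear@8
  ? 149.177.83.1  path d0:-→d1:-→d2:-→d3:-→d4:-→d5:-→d6:-→d7:-→d8:-→d9:-→d10:-→d11:-→d12:-→d13:-→d14:-→d15:-→d16:-→d17:-→d18:-→d19:-→d20:-→d21:-→d22:-→d23:-→d24:H2  best=H2
  - 149.177.83.0/24 clear@24
  add 0.0.0.0/0 -> H3 at depth 0
  ? 196.114.231.242  path d0:H3→d1:-  best=H3
  ? 134.225.192.250  path d0:H3→d1:-→d2:-→d3:-  best=H3
  ? 227.118.20.63  path d0:H3→d1:-  best=H3
  add 126.76.0.0/14 -> H4 at depth 14
  add 156.64.0.0/11 -> H4 at depth 11
  add 156.0.0.0/8 -> H1 at depth 8
  add 149.177.83.223/32 -> H1 at depth 32
  add 126.76.73.0/28 -> H0 at depth 28
  - 156.0.0.0/8 clear@8
  ? 156.64.0.195  path d0:H3→d1:-→d2:-→d3:-→d4:-→d5:-→d6:-→d7:-→d8:-→d9:-→d10:-→d11:H4  best=H4
  ? 149.177.83.223  path d0:H3→d1:-→d2:-→d3:-→d4:-→d5:-→d6:-→d7:-→d8:-→d9:-→d10:-→d11:-→d12:-→d13:-→d14:-→d15:-→d16:-→d17:-→d18:-→d19:-→d20:-→d21:-→d22:-→d23:-→d24:-→d25:-→d26:-→d27:-→d28:-→d29:-→d30:-→d31:-→d32:H1  best=H1
  ? 126.77.172.67  path d0:H3→d1:-→d2:-→d3:-→d4:-→d5:-→d6:-→d7:-→d8:-→d9:-→d10:-→d11:-→d12:-→d13:-→d14:H4→d15:-  best=H4
  - 149.177.83.223/32 clear@32
  add 126.0.0.0/8 -> H5 at depth 8
  ? 156.64.0.189  path d0:H3→d1:-→d2:-→d3:-→d4:-→d5:-→d6:-→d7:-→d8:-→d9:-→d10:-→d11:H4  best=H4
  add 126.0.0.0/8 -> H0 at depth 8
  ? 231.155.57.54  path d0:H3→d1:-  best=H3
  add 126.76.73.0/24 -> H3 at depth 24
  ? 156.65.145.88  path d0:H3→d1:-→d2:-→d3:-→d4:-→d5:-→d6:-→d7:-→d8:-→d9:-→d10:-→d11:H4  best=H4
  ? 126.76.73.0  path d0:H3→d1:-→d2:-→d3:-→d4:-→d5:-→d6:-→d7:-→d8:H0→d9:-→d10:-→d11:-→d12:-→d13:-→d14:H4→d15:-→d16:-→d17:-→d18:-→d19:-→d20:-→d21:-→d22:-→d23:-→d24:H3→d25:-→d26:-→d27:-→d28:H0  best=H0
  add 149.177.0.0/16 -> H2 at depth 16
  add 0.0.0.0/0 -> H5 at depth 0
  ? 126.76.0.2  path d0:H5→d1:-→d2:-→d3:-→d4:-→d5:-→d6:-→d7:-→d8:H0→d9:-→d10:-→d11:-→d12:-→d13:-→d14:H4→d15:-→d16:-→d17:-  best=H4
  add 149.177.80.0/20 -> H5 at depth 20
  add 149.177.80.0/20 -> H1 at depth 20

== LOOKUPS ==
["H2","H3","H3","H3","H4","H1","H4","H4","H3","H4","H0","H4"]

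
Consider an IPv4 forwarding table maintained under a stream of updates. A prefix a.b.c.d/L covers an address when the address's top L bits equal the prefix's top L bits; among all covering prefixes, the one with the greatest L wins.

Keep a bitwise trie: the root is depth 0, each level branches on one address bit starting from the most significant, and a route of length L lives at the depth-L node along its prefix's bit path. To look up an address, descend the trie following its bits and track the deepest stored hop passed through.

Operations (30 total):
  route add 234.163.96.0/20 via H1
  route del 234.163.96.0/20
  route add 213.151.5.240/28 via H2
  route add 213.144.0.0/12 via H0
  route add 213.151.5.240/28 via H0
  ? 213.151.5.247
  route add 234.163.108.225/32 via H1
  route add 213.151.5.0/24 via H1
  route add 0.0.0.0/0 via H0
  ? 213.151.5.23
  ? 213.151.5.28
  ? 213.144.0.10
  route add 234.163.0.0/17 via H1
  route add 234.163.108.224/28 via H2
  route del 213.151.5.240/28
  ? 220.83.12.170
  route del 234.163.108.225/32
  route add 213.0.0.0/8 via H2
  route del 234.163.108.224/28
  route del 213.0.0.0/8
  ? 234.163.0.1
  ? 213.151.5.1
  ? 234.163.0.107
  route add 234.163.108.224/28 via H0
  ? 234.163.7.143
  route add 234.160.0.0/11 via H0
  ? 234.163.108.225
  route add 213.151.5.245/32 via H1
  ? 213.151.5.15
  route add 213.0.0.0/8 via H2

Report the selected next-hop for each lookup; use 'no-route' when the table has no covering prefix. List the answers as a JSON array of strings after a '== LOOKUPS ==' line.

Apply in order:
  add 234.163.96.0/20 -> H1 at depth 20
  - 234.163.96.0/20 clear@20
  add 213.151.5.240/28 -> H2 at depth 28
  add 213.144.0.0/12 -> H0 at depth 12
  add 213.151.5.240/28 -> H0 at depth 28
  ? 213.151.5.247  path d0:-→d1:-→d2:-→d3:-→d4:-→d5:-→d6:-→d7:-→d8:-→d9:-→d10:-→d11:-→d12:H0→d13:-→d14:-→d15:-→d16:-→d17:-→d18:-→d19:-→d20:-→d21:-→d22:-→d23:-→d24:-→d25:-→d26:-→d27:-→d28:H0  best=H0
  add 234.163.108.225/32 -> H1 at depth 32
  add 213.151.5.0/24 -> H1 at depth 24
  add 0.0.0.0/0 -> H0 at depth 0
  ? 213.151.5.23  path d0:H0→d1:-→d2:-→d3:-→d4:-→d5:-→d6:-→d7:-→d8:-→d9:-→d10:-→d11:-→d12:H0→d13:-→d14:-→d15:-→d16:-→d17:-→d18:-→d19:-→d20:-→d21:-→d22:-→d23:-→d24:H1  best=H1
  ? 213.151.5.28  path d0:H0→d1:-→d2:-→d3:-→d4:-→d5:-→d6:-→d7:-→d8:-→d9:-→d10:-→d11:-→d12:H0→d13:-→d14:-→d15:-→d16:-→d17:-→d18:-→d19:-→d20:-→d21:-→d22:-→d23:-→d24:H1  best=H1
  ? 213.144.0.10  path d0:H0→d1:-→d2:-→d3:-→d4:-→d5:-→d6:-→d7:-→d8:-→d9:-→d10:-→d11:-→d12:H0→d13:-  best=H0
  add 234.163.0.0/17 -> H1 at depth 17
  add 234.163.108.224/28 -> H2 at depth 28
  - 213.151.5.240/28 clear@28
  ? 220.83.12.170  path d0:H0→d1:-→d2:-→d3:-→d4:-  best=H0
  - 234.163.108.225/32 clear@32
  add 213.0.0.0/8 -> H2 at depth 8
  - 234.163.108.224/28 clear@28
  - 213.0.0.0/8 clear@8
  ? 234.163.0.1  path d0:H0→d1:-→d2:-→d3:-→d4:-→d5:-→d6:-→d7:-→d8:-→d9:-→d10:-→d11:-→d12:-→d13:-→d14:-→d15:-→d16:-→d17:H1  best=H1
  ? 213.151.5.1  path d0:H0→d1:-→d2:-→d3:-→d4:-→d5:-→d6:-→d7:-→d8:-→d9:-→d10:-→d11:-→d12:H0→d13:-→d14:-→d15:-→d16:-→d17:-→d18:-→d19:-→d20:-→d21:-→d22:-→d23:-→d24:H1  best=H1
  ? 234.163.0.107  path d0:H0→d1:-→d2:-→d3:-→d4:-→d5:-→d6:-→d7:-→d8:-→d9:-→d10:-→d11:-→d12:-→d13:-→d14:-→d15:-→d16:-→d17:H1  best=H1
  add 234.163.108.224/28 -> H0 at depth 28
  ? 234.163.7.143  path d0:H0→d1:-→d2:-→d3:-→d4:-→d5:-→d6:-→d7:-→d8:-→d9:-→d10:-→d11:-→d12:-→d13:-→d14:-→d15:-→d16:-→d17:H1  best=H1
  add 234.160.0.0/11 -> H0 at depth 11
  ? 234.163.108.225  path d0:H0→d1:-→d2:-→d3:-→d4:-→d5:-→d6:-→d7:-→d8:-→d9:-→d10:-→d11:H0→d12:-→d13:-→d14:-→d15:-→d16:-→d17:H1→d18:-→d19:-→d20:-→d21:-→d22:-→d23:-→d24:-→d25:-→d26:-→d27:-→d28:H0→d29:-→d30:-→d31:-→d32:-  best=H0
  add 213.151.5.245/32 -> H1 at depth 32
  ? 213.151.5.15  path d0:H0→d1:-→d2:-→d3:-→d4:-→d5:-→d6:-→d7:-→d8:-→d9:-→d10:-→d11:-→d12:H0→d13:-→d14:-→d15:-→d16:-→d17:-→d18:-→d19:-→d20:-→d21:-→d22:-→d23:-→d24:H1  best=H1
  add 213.0.0.0/8 -> H2 at depth 8

== LOOKUPS ==
["H0","H1","H1","H0","H0","H1","H1","H1","H1","H0","H1"]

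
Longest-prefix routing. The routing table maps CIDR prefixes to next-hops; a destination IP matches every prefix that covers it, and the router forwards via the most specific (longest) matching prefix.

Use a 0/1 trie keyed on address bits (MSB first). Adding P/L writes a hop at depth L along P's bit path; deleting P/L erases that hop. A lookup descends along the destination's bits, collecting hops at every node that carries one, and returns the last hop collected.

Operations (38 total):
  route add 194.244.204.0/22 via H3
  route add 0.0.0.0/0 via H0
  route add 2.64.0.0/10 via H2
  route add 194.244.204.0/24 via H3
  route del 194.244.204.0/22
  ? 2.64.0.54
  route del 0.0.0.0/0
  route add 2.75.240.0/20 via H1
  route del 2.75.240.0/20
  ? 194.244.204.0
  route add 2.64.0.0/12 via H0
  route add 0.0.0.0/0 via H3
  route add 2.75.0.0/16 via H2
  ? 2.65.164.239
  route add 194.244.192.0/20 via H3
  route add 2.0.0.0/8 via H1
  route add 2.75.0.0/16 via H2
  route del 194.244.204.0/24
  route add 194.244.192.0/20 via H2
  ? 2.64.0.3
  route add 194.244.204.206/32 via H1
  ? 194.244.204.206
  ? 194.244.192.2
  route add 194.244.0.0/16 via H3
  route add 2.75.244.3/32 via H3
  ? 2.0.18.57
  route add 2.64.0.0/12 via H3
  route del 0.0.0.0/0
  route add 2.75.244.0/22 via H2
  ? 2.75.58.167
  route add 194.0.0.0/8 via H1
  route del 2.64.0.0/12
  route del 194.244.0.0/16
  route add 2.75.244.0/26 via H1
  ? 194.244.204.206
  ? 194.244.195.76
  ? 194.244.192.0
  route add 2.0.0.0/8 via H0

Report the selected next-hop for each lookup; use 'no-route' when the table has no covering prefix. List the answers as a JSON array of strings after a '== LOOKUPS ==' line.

Process each operation:
  + 194.244.204.0/22 (H3) depth=22
  + 0.0.0.0/0 (H0) depth=0
  + 2.64.0.0/10 (H2) depth=10
  + 194.244.204.0/24 (H3) depth=24
  del 194.244.204.0/22 (clear depth 22)
  ? 2.64.0.54  path d0:H0→d1:-→d2:-→d3:-→d4:-→d5:-→d6:-→d7:-→d8:-→d9:-→d10:H2  best=H2
  del 0.0.0.0/0 (clear depth 0)
  + 2.75.240.0/20 (H1) depth=20
  del 2.75.240.0/20 (clear depth 20)
  ? 194.244.204.0  path d0:-→d1:-→d2:-→d3:-→d4:-→d5:-→d6:-→d7:-→d8:-→d9:-→d10:-→d11:-→d12:-→d13:-→d14:-→d15:-→d16:-→d17:-→d18:-→d19:-→d20:-→d21:-→d22:-→d23:-→d24:H3  best=H3
  + 2.64.0.0/12 (H0) depth=12
  + 0.0.0.0/0 (H3) depth=0
  + 2.75.0.0/16 (H2) depth=16
  ? 2.65.164.239  path d0:H3→d1:-→d2:-→d3:-→d4:-→d5:-→d6:-→d7:-→d8:-→d9:-→d10:H2→d11:-→d12:H0  best=H0
  + 194.244.192.0/20 (H3) depth=20
  + 2.0.0.0/8 (H1) depth=8
  + 2.75.0.0/16 (H2) depth=16
  del 194.244.204.0/24 (clear depth 24)
  + 194.244.192.0/20 (H2) depth=20
  ? 2.64.0.3  path d0:H3→d1:-→d2:-→d3:-→d4:-→d5:-→d6:-→d7:-→d8:H1→d9:-→d10:H2→d11:-→d12:H0  best=H0
  + 194.244.204.206/32 (H1) depth=32
  ? 194.244.204.206  path d0:H3→d1:-→d2:-→d3:-→d4:-→d5:-→d6:-→d7:-→d8:-→d9:-→d10:-→d11:-→d12:-→d13:-→d14:-→d15:-→d16:-→d17:-→d18:-→d19:-→d20:H2→d21:-→d22:-→d23:-→d24:-→d25:-→d26:-→d27:-→d28:-→d29:-→d30:-→d31:-→d32:H1  best=H1
  ? 194.244.192.2  path d0:H3→d1:-→d2:-→d3:-→d4:-→d5:-→d6:-→d7:-→d8:-→d9:-→d10:-→d11:-→d12:-→d13:-→d14:-→d15:-→d16:-→d17:-→d18:-→d19:-→d20:H2  best=H2
  + 194.244.0.0/16 (H3) depth=16
  + 2.75.244.3/32 (H3) depth=32
  ? 2.0.18.57  path d0:H3→d1:-→d2:-→d3:-→d4:-→d5:-→d6:-→d7:-→d8:H1→d9:-  best=H1
  + 2.64.0.0/12 (H3) depth=12
  del 0.0.0.0/0 (clear depth 0)
  + 2.75.244.0/22 (H2) depth=22
  ? 2.75.58.167  path d0:-→d1:-→d2:-→d3:-→d4:-→d5:-→d6:-→d7:-→d8:H1→d9:-→d10:H2→d11:-→d12:H3→d13:-→d14:-→d15:-→d16:H2  best=H2
  + 194.0.0.0/8 (H1) depth=8
  del 2.64.0.0/12 (clear depth 12)
  del 194.244.0.0/16 (clear depth 16)
  + 2.75.244.0/26 (H1) depth=26
  ? 194.244.204.206  path d0:-→d1:-→d2:-→d3:-→d4:-→d5:-→d6:-→d7:-→d8:H1→d9:-→d10:-→d11:-→d12:-→d13:-→d14:-→d15:-→d16:-→d17:-→d18:-→d19:-→d20:H2→d21:-→d22:-→d23:-→d24:-→d25:-→d26:-→d27:-→d28:-→d29:-→d30:-→d31:-→d32:H1  best=H1
  ? 194.244.195.76  path d0:-→d1:-→d2:-→d3:-→d4:-→d5:-→d6:-→d7:-→d8:H1→d9:-→d10:-→d11:-→d12:-→d13:-→d14:-→d15:-→d16:-→d17:-→d18:-→d19:-→d20:H2  best=H2
  ? 194.244.192.0  path d0:-→d1:-→d2:-→d3:-→d4:-→d5:-→d6:-→d7:-→d8:H1→d9:-→d10:-→d11:-→d12:-→d13:-→d14:-→d15:-→d16:-→d17:-→d18:-→d19:-→d20:H2  best=H2
  + 2.0.0.0/8 (H0) depth=8

== LOOKUPS ==
["H2","H3","H0","H0","H1","H2","H1","H2","H1","H2","H2"]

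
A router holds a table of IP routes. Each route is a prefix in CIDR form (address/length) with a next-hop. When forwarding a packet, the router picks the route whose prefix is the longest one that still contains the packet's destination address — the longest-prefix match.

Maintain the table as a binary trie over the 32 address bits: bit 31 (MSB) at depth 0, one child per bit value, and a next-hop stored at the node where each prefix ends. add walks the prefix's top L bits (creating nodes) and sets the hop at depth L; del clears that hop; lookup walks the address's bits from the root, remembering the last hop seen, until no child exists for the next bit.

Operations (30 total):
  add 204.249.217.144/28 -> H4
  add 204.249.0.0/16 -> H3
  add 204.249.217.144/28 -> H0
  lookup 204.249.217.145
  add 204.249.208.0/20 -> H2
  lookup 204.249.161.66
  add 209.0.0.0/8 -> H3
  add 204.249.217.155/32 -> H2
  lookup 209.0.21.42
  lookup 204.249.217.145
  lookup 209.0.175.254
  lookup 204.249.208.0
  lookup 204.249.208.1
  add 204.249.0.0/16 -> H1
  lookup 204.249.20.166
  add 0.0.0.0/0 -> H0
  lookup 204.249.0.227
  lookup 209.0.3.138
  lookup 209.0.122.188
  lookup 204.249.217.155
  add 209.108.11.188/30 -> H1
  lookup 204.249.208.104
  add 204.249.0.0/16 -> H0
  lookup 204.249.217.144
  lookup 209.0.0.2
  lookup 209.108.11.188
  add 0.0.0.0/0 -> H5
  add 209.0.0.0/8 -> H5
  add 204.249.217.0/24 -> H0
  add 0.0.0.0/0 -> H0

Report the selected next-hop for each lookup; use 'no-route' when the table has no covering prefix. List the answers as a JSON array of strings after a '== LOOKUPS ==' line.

Process each operation:
  + 204.249.217.144/28 (H4) depth=28
  + 204.249.0.0/16 (H3) depth=16
  + 204.249.217.144/28 (H0) depth=28
  ? 204.249.217.145  path d0:-→d1:-→d2:-→d3:-→d4:-→d5:-→d6:-→d7:-→d8:-→d9:-→d10:-→d11:-→d12:-→d13:-→d14:-→d15:-→d16:H3→d17:-→d18:-→d19:-→d20:-→d21:-→d22:-→d23:-→d24:-→d25:-→d26:-→d27:-→d28:H0  best=H0
  + 204.249.208.0/20 (H2) depth=20
  ? 204.249.161.66  path d0:-→d1:-→d2:-→d3:-→d4:-→d5:-→d6:-→d7:-→d8:-→d9:-→d10:-→d11:-→d12:-→d13:-→d14:-→d15:-→d16:H3→d17:-  best=H3
  + 209.0.0.0/8 (H3) depth=8
  + 204.249.217.155/32 (H2) depth=32
  ? 209.0.21.42  path d0:-→d1:-→d2:-→d3:-→d4:-→d5:-→d6:-→d7:-→d8:H3  best=H3
  ? 204.249.217.145  path d0:-→d1:-→d2:-→d3:-→d4:-→d5:-→d6:-→d7:-→d8:-→d9:-→d10:-→d11:-→d12:-→d13:-→d14:-→d15:-→d16:H3→d17:-→d18:-→d19:-→d20:H2→d21:-→d22:-→d23:-→d24:-→d25:-→d26:-→d27:-→d28:H0  best=H0
  ? 209.0.175.254  path d0:-→d1:-→d2:-→d3:-→d4:-→d5:-→d6:-→d7:-→d8:H3  best=H3
  ? 204.249.208.0  path d0:-→d1:-→d2:-→d3:-→d4:-→d5:-→d6:-→d7:-→d8:-→d9:-→d10:-→d11:-→d12:-→d13:-→d14:-→d15:-→d16:H3→d17:-→d18:-→d19:-→d20:H2  best=H2
  ? 204.249.208.1  path d0:-→d1:-→d2:-→d3:-→d4:-→d5:-→d6:-→d7:-→d8:-→d9:-→d10:-→d11:-→d12:-→d13:-→d14:-→d15:-→d16:H3→d17:-→d18:-→d19:-→d20:H2  best=H2
  + 204.249.0.0/16 (H1) depth=16
  ? 204.249.20.166  path d0:-→d1:-→d2:-→d3:-→d4:-→d5:-→d6:-→d7:-→d8:-→d9:-→d10:-→d11:-→d12:-→d13:-→d14:-→d15:-→d16:H1  best=H1
  + 0.0.0.0/0 (H0) depth=0
  ? 204.249.0.227  path d0:H0→d1:-→d2:-→d3:-→d4:-→d5:-→d6:-→d7:-→d8:-→d9:-→d10:-→d11:-→d12:-→d13:-→d14:-→d15:-→d16:H1  best=H1
  ? 209.0.3.138  path d0:H0→d1:-→d2:-→d3:-→d4:-→d5:-→d6:-→d7:-→d8:H3  best=H3
  ? 209.0.122.188  path d0:H0→d1:-→d2:-→d3:-→d4:-→d5:-→d6:-→d7:-→d8:H3  best=H3
  ? 204.249.217.155  path d0:H0→d1:-→d2:-→d3:-→d4:-→d5:-→d6:-→d7:-→d8:-→d9:-→d10:-→d11:-→d12:-→d13:-→d14:-→d15:-→d16:H1→d17:-→d18:-→d19:-→d20:H2→d21:-→d22:-→d23:-→d24:-→d25:-→d26:-→d27:-→d28:H0→d29:-→d30:-→d31:-→d32:H2  best=H2
  + 209.108.11.188/30 (H1) depth=30
  ? 204.249.208.104  path d0:H0→d1:-→d2:-→d3:-→d4:-→d5:-→d6:-→d7:-→d8:-→d9:-→d10:-→d11:-→d12:-→d13:-→d14:-→d15:-→d16:H1→d17:-→d18:-→d19:-→d20:H2  best=H2
  + 204.249.0.0/16 (H0) depth=16
  ? 204.249.217.144  path d0:H0→d1:-→d2:-→d3:-→d4:-→d5:-→d6:-→d7:-→d8:-→d9:-→d10:-→d11:-→d12:-→d13:-→d14:-→d15:-→d16:H0→d17:-→d18:-→d19:-→d20:H2→d21:-→d22:-→d23:-→d24:-→d25:-→d26:-→d27:-→d28:H0  best=H0
  ? 209.0.0.2  path d0:H0→d1:-→d2:-→d3:-→d4:-→d5:-→d6:-→d7:-→d8:H3→d9:-  best=H3
  ? 209.108.11.188  path d0:H0→d1:-→d2:-→d3:-→d4:-→d5:-→d6:-→d7:-→d8:H3→d9:-→d10:-→d11:-→d12:-→d13:-→d14:-→d15:-→d16:-→d17:-→d18:-→d19:-→d20:-→d21:-→d22:-→d23:-→d24:-→d25:-→d26:-→d27:-→d28:-→d29:-→d30:H1  best=H1
  + 0.0.0.0/0 (H5) depth=0
  + 209.0.0.0/8 (H5) depth=8
  + 204.249.217.0/24 (H0) depth=24
  + 0.0.0.0/0 (H0) depth=0

== LOOKUPS ==
["H0","H3","H3","H0","H3","H2","H2","H1","H1","H3","H3","H2","H2","H0","H3","H1"]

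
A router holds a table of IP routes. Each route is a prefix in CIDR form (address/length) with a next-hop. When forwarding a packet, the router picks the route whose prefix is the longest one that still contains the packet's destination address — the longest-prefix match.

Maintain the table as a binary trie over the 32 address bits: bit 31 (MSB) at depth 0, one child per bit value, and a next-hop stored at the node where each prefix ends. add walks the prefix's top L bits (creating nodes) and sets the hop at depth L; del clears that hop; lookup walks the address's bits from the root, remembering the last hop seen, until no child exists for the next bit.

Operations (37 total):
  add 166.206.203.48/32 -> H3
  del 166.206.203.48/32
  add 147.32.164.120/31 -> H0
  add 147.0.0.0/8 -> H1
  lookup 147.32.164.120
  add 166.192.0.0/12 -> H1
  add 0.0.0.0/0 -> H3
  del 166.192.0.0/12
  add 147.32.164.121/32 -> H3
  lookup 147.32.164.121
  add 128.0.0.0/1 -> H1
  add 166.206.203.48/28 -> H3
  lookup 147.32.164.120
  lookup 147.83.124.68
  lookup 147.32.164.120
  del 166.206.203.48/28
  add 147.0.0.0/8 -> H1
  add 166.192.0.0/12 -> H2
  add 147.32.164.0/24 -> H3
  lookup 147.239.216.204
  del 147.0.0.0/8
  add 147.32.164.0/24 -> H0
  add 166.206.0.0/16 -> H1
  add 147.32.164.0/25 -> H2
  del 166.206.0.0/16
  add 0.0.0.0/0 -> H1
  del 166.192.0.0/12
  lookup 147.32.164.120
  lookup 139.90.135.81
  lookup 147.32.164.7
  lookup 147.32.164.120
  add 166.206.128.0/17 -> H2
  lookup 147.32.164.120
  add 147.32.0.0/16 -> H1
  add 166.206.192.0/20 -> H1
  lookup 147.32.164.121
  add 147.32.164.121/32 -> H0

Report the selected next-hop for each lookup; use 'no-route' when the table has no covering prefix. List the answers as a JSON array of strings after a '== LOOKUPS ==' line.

Trace:
  add 166.206.203.48/32 -> H3 at depth 32
  - 166.206.203.48/32 clear@32
  add 147.32.164.120/31 -> H0 at depth 31
  add 147.0.0.0/8 -> H1 at depth 8
  lookup 147.32.164.120: bits 1001001100100000101001000111100 walk d0:-→d1:-→d2:-→d3:-→d4:-→d5:-→d6:-→d7:-→d8:H1→d9:-→d10:-→d11:-→d12:-→d13:-→d14:-→d15:-→d16:-→d17:-→d18:-→d19:-→d20:-→d21:-→d22:-→d23:-→d24:-→d25:-→d26:-→d27:-→d28:-→d29:-→d30:-→d31:H0 -> H0
  add 166.192.0.0/12 -> H1 at depth 12
  add 0.0.0.0/0 -> H3 at depth 0
  - 166.192.0.0/12 clear@12
  add 147.32.164.121/32 -> H3 at depth 32
  lookup 147.32.164.121: bits 10010011001000001010010001111001 walk d0:H3→d1:-→d2:-→d3:-→d4:-→d5:-→d6:-→d7:-→d8:H1→d9:-→d10:-→d11:-→d12:-→d13:-→d14:-→d15:-→d16:-→d17:-→d18:-→d19:-→d20:-→d21:-→d22:-→d23:-→d24:-→d25:-→d26:-→d27:-→d28:-→d29:-→d30:-→d31:H0→d32:H3 -> H3
  add 128.0.0.0/1 -> H1 at depth 1
  add 166.206.203.48/28 -> H3 at depth 28
  lookup 147.32.164.120: bits 1001001100100000101001000111100 walk d0:H3→d1:H1→d2:-→d3:-→d4:-→d5:-→d6:-→d7:-→d8:H1→d9:-→d10:-→d11:-→d12:-→d13:-→d14:-→d15:-→d16:-→d17:-→d18:-→d19:-→d20:-→d21:-→d22:-→d23:-→d24:-→d25:-→d26:-→d27:-→d28:-→d29:-→d30:-→d31:H0 -> H0
  lookup 147.83.124.68: bits 100100110 walk d0:H3→d1:H1→d2:-→d3:-→d4:-→d5:-→d6:-→d7:-→d8:H1→d9:- -> H1
  lookup 147.32.164.120: bits 1001001100100000101001000111100 walk d0:H3→d1:H1→d2:-→d3:-→d4:-→d5:-→d6:-→d7:-→d8:H1→d9:-→d10:-→d11:-→d12:-→d13:-→d14:-→d15:-→d16:-→d17:-→d18:-→d19:-→d20:-→d21:-→d22:-→d23:-→d24:-→d25:-→d26:-→d27:-→d28:-→d29:-→d30:-→d31:H0 -> H0
  - 166.206.203.48/28 clear@28
  add 147.0.0.0/8 -> H1 at depth 8
  add 166.192.0.0/12 -> H2 at depth 12
  add 147.32.164.0/24 -> H3 at depth 24
  lookup 147.239.216.204: bits 10010011 walk d0:H3→d1:H1→d2:-→d3:-→d4:-→d5:-→d6:-→d7:-→d8:H1 -> H1
  - 147.0.0.0/8 clear@8
  add 147.32.164.0/24 -> H0 at depth 24
  add 166.206.0.0/16 -> H1 at depth 16
  add 147.32.164.0/25 -> H2 at depth 25
  - 166.206.0.0/16 clear@16
  add 0.0.0.0/0 -> H1 at depth 0
  - 166.192.0.0/12 clear@12
  lookup 147.32.164.120: bits 1001001100100000101001000111100 walk d0:H1→d1:H1→d2:-→d3:-→d4:-→d5:-→d6:-→d7:-→d8:-→d9:-→d10:-→d11:-→d12:-→d13:-→d14:-→d15:-→d16:-→d17:-→d18:-→d19:-→d20:-→d21:-→d22:-→d23:-→d24:H0→d25:H2→d26:-→d27:-→d28:-→d29:-→d30:-→d31:H0 -> H0
  lookup 139.90.135.81: bits 100 walk d0:H1→d1:H1→d2:-→d3:- -> H1
  lookup 147.32.164.7: bits 1001001100100000101001000 walk d0:H1→d1:H1→d2:-→d3:-→d4:-→d5:-→d6:-→d7:-→d8:-→d9:-→d10:-→d11:-→d12:-→d13:-→d14:-→d15:-→d16:-→d17:-→d18:-→d19:-→d20:-→d21:-→d22:-→d23:-→d24:H0→d25:H2 -> H2
  lookup 147.32.164.120: bits 1001001100100000101001000111100 walk d0:H1→d1:H1→d2:-→d3:-→d4:-→d5:-→d6:-→d7:-→d8:-→d9:-→d10:-→d11:-→d12:-→d13:-→d14:-→d15:-→d16:-→d17:-→d18:-→d19:-→d20:-→d21:-→d22:-→d23:-→d24:H0→d25:H2→d26:-→d27:-→d28:-→d29:-→d30:-→d31:H0 -> H0
  add 166.206.128.0/17 -> H2 at depth 17
  lookup 147.32.164.120: bits 1001001100100000101001000111100 walk d0:H1→d1:H1→d2:-→d3:-→d4:-→d5:-→d6:-→d7:-→d8:-→d9:-→d10:-→d11:-→d12:-→d13:-→d14:-→d15:-→d16:-→d17:-→d18:-→d19:-→d20:-→d21:-→d22:-→d23:-→d24:H0→d25:H2→d26:-→d27:-→d28:-→d29:-→d30:-→d31:H0 -> H0
  add 147.32.0.0/16 -> H1 at depth 16
  add 166.206.192.0/20 -> H1 at depth 20
  lookup 147.32.164.121: bits 10010011001000001010010001111001 walk d0:H1→d1:H1→d2:-→d3:-→d4:-→d5:-→d6:-→d7:-→d8:-→d9:-→d10:-→d11:-→d12:-→d13:-→d14:-→d15:-→d16:H1→d17:-→d18:-→d19:-→d20:-→d21:-→d22:-→d23:-→d24:H0→d25:H2→d26:-→d27:-→d28:-→d29:-→d30:-→d31:H0→d32:H3 -> H3
  add 147.32.164.121/32 -> H0 at depth 32

== LOOKUPS ==
["H0","H3","H0","H1","H0","H1","H0","H1","H2","H0","H0","H3"]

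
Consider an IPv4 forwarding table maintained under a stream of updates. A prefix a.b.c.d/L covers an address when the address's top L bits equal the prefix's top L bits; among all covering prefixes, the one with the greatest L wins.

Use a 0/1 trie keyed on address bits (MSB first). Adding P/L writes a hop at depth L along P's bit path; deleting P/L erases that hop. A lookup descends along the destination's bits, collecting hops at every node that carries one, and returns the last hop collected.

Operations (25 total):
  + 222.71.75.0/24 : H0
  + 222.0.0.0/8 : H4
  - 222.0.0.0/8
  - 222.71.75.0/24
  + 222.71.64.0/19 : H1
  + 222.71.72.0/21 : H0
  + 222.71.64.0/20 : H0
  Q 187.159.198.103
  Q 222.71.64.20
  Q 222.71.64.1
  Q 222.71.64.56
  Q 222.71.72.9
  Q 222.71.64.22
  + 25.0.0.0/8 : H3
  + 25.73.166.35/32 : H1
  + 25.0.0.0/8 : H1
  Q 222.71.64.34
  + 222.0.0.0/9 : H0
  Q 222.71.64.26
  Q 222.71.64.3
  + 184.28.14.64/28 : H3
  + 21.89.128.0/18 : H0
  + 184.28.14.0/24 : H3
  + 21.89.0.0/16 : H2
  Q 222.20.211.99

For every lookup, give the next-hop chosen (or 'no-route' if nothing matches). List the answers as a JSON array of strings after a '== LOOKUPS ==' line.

Trace:
  add 222.71.75.0/24 -> H0 at depth 24
  add 222.0.0.0/8 -> H4 at depth 8
  del 222.0.0.0/8 (clear depth 8)
  del 222.71.75.0/24 (clear depth 24)
  add 222.71.64.0/19 -> H1 at depth 19
  add 222.71.72.0/21 -> H0 at depth 21
  add 222.71.64.0/20 -> H0 at depth 20
  lookup 187.159.198.103: bits 1 walk d0:-→d1:- -> no-route
  lookup 222.71.64.20: bits 11011110010001110100 walk d0:-→d1:-→d2:-→d3:-→d4:-→d5:-→d6:-→d7:-→d8:-→d9:-→d10:-→d11:-→d12:-→d13:-→d14:-→d15:-→d16:-→d17:-→d18:-→d19:H1→d20:H0 -> H0
  lookup 222.71.64.1: bits 11011110010001110100 walk d0:-→d1:-→d2:-→d3:-→d4:-→d5:-→d6:-→d7:-→d8:-→d9:-→d10:-→d11:-→d12:-→d13:-→d14:-→d15:-→d16:-→d17:-→d18:-→d19:H1→d20:H0 -> H0
  lookup 222.71.64.56: bits 11011110010001110100 walk d0:-→d1:-→d2:-→d3:-→d4:-→d5:-→d6:-→d7:-→d8:-→d9:-→d10:-→d11:-→d12:-→d13:-→d14:-→d15:-→d16:-→d17:-→d18:-→d19:H1→d20:H0 -> H0
  lookup 222.71.72.9: bits 1101111001000111010010 walk d0:-→d1:-→d2:-→d3:-→d4:-→d5:-→d6:-→d7:-→d8:-→d9:-→d10:-→d11:-→d12:-→d13:-→d14:-→d15:-→d16:-→d17:-→d18:-→d19:H1→d20:H0→d21:H0→d22:- -> H0
  lookup 222.71.64.22: bits 11011110010001110100 walk d0:-→d1:-→d2:-→d3:-→d4:-→d5:-→d6:-→d7:-→d8:-→d9:-→d10:-→d11:-→d12:-→d13:-→d14:-→d15:-→d16:-→d17:-→d18:-→d19:H1→d20:H0 -> H0
  add 25.0.0.0/8 -> H3 at depth 8
  add 25.73.166.35/32 -> H1 at depth 32
  add 25.0.0.0/8 -> H1 at depth 8
  lookup 222.71.64.34: bits 11011110010001110100 walk d0:-→d1:-→d2:-→d3:-→d4:-→d5:-→d6:-→d7:-→d8:-→d9:-→d10:-→d11:-→d12:-→d13:-→d14:-→d15:-→d16:-→d17:-→d18:-→d19:H1→d20:H0 -> H0
  add 222.0.0.0/9 -> H0 at depth 9
  lookup 222.71.64.26: bits 11011110010001110100 walk d0:-→d1:-→d2:-→d3:-→d4:-→d5:-→d6:-→d7:-→d8:-→d9:H0→d10:-→d11:-→d12:-→d13:-→d14:-→d15:-→d16:-→d17:-→d18:-→d19:H1→d20:H0 -> H0
  lookup 222.71.64.3: bits 11011110010001110100 walk d0:-→d1:-→d2:-→d3:-→d4:-→d5:-→d6:-→d7:-→d8:-→d9:H0→d10:-→d11:-→d12:-→d13:-→d14:-→d15:-→d16:-→d17:-→d18:-→d19:H1→d20:H0 -> H0
  add 184.28.14.64/28 -> H3 at depth 28
  add 21.89.128.0/18 -> H0 at depth 18
  add 184.28.14.0/24 -> H3 at depth 24
  add 21.89.0.0/16 -> H2 at depth 16
  lookup 222.20.211.99: bits 110111100 walk d0:-→d1:-→d2:-→d3:-→d4:-→d5:-→d6:-→d7:-→d8:-→d9:H0 -> H0

== LOOKUPS ==
["no-route","H0","H0","H0","H0","H0","H0","H0","H0","H0"]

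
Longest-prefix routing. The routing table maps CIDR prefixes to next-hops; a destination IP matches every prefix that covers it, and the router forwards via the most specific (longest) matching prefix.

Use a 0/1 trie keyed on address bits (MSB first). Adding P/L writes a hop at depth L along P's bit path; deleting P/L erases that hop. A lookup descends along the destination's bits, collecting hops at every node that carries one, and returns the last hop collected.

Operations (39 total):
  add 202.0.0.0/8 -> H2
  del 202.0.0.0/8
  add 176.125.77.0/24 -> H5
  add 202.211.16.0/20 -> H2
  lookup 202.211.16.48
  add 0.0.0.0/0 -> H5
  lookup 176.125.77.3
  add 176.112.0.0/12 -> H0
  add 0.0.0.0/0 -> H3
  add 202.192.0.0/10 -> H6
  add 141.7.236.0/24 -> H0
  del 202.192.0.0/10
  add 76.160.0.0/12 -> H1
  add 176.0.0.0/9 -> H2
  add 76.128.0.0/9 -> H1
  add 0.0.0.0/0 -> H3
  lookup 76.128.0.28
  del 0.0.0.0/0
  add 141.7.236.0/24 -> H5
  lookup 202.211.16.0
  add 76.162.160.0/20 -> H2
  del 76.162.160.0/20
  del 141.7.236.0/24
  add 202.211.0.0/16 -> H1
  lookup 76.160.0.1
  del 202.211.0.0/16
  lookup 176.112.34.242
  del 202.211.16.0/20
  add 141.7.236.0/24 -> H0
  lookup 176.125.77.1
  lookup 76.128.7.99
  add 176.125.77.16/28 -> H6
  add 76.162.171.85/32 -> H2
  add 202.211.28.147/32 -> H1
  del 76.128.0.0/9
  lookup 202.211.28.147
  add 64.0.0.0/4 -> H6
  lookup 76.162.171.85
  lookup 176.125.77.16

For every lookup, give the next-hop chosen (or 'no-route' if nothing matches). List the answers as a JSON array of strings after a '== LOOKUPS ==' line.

Apply in order:
  add 202.0.0.0/8 -> H2 at depth 8
  - 202.0.0.0/8 clear@8
  add 176.125.77.0/24 -> H5 at depth 24
  add 202.211.16.0/20 -> H2 at depth 20
  ? 202.211.16.48  path d0:-→d1:-→d2:-→d3:-→d4:-→d5:-→d6:-→d7:-→d8:-→d9:-→d10:-→d11:-→d12:-→d13:-→d14:-→d15:-→d16:-→d17:-→d18:-→d19:-→d20:H2  best=H2
  add 0.0.0.0/0 -> H5 at depth 0
  ? 176.125.77.3  path d0:H5→d1:-→d2:-→d3:-→d4:-→d5:-→d6:-→d7:-→d8:-→d9:-→d10:-→d11:-→d12:-→d13:-→d14:-→d15:-→d16:-→d17:-→d18:-→d19:-→d20:-→d21:-→d22:-→d23:-→d24:H5  best=H5
  add 176.112.0.0/12 -> H0 at depth 12
  add 0.0.0.0/0 -> H3 at depth 0
  add 202.192.0.0/10 -> H6 at depth 10
  add 141.7.236.0/24 -> H0 at depth 24
  - 202.192.0.0/10 clear@10
  add 76.160.0.0/12 -> H1 at depth 12
  add 176.0.0.0/9 -> H2 at depth 9
  add 76.128.0.0/9 -> H1 at depth 9
  add 0.0.0.0/0 -> H3 at depth 0
  ? 76.128.0.28  path d0:H3→d1:-→d2:-→d3:-→d4:-→d5:-→d6:-→d7:-→d8:-→d9:H1→d10:-  best=H1
  - 0.0.0.0/0 clear@0
  add 141.7.236.0/24 -> H5 at depth 24
  ? 202.211.16.0  path d0:-→d1:-→d2:-→d3:-→d4:-→d5:-→d6:-→d7:-→d8:-→d9:-→d10:-→d11:-→d12:-→d13:-→d14:-→d15:-→d16:-→d17:-→d18:-→d19:-→d20:H2  best=H2
  add 76.162.160.0/20 -> H2 at depth 20
  - 76.162.160.0/20 clear@20
  - 141.7.236.0/24 clear@24
  add 202.211.0.0/16 -> H1 at depth 16
  ? 76.160.0.1  path d0:-→d1:-→d2:-→d3:-→d4:-→d5:-→d6:-→d7:-→d8:-→d9:H1→d10:-→d11:-→d12:H1→d13:-→d14:-  best=H1
  - 202.211.0.0/16 clear@16
  ? 176.112.34.242  path d0:-→d1:-→d2:-→d3:-→d4:-→d5:-→d6:-→d7:-→d8:-→d9:H2→d10:-→d11:-→d12:H0  best=H0
  - 202.211.16.0/20 clear@20
  add 141.7.236.0/24 -> H0 at depth 24
  ? 176.125.77.1  path d0:-→d1:-→d2:-→d3:-→d4:-→d5:-→d6:-→d7:-→d8:-→d9:H2→d10:-→d11:-→d12:H0→d13:-→d14:-→d15:-→d16:-→d17:-→d18:-→d19:-→d20:-→d21:-→d22:-→d23:-→d24:H5  best=H5
  ? 76.128.7.99  path d0:-→d1:-→d2:-→d3:-→d4:-→d5:-→d6:-→d7:-→d8:-→d9:H1→d10:-  best=H1
  add 176.125.77.16/28 -> H6 at depth 28
  add 76.162.171.85/32 -> H2 at depth 32
  add 202.211.28.147/32 -> H1 at depth 32
  - 76.128.0.0/9 clear@9
  ? 202.211.28.147  path d0:-→d1:-→d2:-→d3:-→d4:-→d5:-→d6:-→d7:-→d8:-→d9:-→d10:-→d11:-→d12:-→d13:-→d14:-→d15:-→d16:-→d17:-→d18:-→d19:-→d20:-→d21:-→d22:-→d23:-→d24:-→d25:-→d26:-→d27:-→d28:-→d29:-→d30:-→d31:-→d32:H1  best=H1
  add 64.0.0.0/4 -> H6 at depth 4
  ? 76.162.171.85  path d0:-→d1:-→d2:-→d3:-→d4:H6→d5:-→d6:-→d7:-→d8:-→d9:-→d10:-→d11:-→d12:H1→d13:-→d14:-→d15:-→d16:-→d17:-→d18:-→d19:-→d20:-→d21:-→d22:-→d23:-→d24:-→d25:-→d26:-→d27:-→d28:-→d29:-→d30:-→d31:-→d32:H2  best=H2
  ? 176.125.77.16  path d0:-→d1:-→d2:-→d3:-→d4:-→d5:-→d6:-→d7:-→d8:-→d9:H2→d10:-→d11:-→d12:H0→d13:-→d14:-→d15:-→d16:-→d17:-→d18:-→d19:-→d20:-→d21:-→d22:-→d23:-→d24:H5→d25:-→d26:-→d27:-→d28:H6  best=H6

== LOOKUPS ==
["H2","H5","H1","H2","H1","H0","H5","H1","H1","H2","H6"]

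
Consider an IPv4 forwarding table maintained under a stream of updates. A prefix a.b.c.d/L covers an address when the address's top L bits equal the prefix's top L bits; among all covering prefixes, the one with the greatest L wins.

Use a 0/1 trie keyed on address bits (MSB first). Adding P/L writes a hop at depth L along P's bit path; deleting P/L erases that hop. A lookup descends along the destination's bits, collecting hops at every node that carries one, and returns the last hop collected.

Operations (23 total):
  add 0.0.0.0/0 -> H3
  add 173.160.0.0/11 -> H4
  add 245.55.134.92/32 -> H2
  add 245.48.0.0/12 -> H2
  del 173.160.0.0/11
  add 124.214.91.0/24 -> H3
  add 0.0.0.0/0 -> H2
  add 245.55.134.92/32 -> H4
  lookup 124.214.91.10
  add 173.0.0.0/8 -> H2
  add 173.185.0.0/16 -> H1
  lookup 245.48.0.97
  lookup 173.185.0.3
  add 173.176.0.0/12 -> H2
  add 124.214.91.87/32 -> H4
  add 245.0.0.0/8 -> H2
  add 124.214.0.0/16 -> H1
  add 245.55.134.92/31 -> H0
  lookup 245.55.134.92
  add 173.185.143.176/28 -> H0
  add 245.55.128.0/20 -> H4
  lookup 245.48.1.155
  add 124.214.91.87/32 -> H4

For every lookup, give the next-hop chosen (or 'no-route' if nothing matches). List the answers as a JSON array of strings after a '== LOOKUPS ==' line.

Process each operation:
  + 0.0.0.0/0 (H3) depth=0
  + 173.160.0.0/11 (H4) depth=11
  + 245.55.134.92/32 (H2) depth=32
  + 245.48.0.0/12 (H2) depth=12
  del 173.160.0.0/11 (clear depth 11)
  + 124.214.91.0/24 (H3) depth=24
  + 0.0.0.0/0 (H2) depth=0
  + 245.55.134.92/32 (H4) depth=32
  lookup 124.214.91.10: bits 011111001101011001011011 walk d0:H2→d1:-→d2:-→d3:-→d4:-→d5:-→d6:-→d7:-→d8:-→d9:-→d10:-→d11:-→d12:-→d13:-→d14:-→d15:-→d16:-→d17:-→d18:-→d19:-→d20:-→d21:-→d22:-→d23:-→d24:H3 -> H3
  + 173.0.0.0/8 (H2) depth=8
  + 173.185.0.0/16 (H1) depth=16
  lookup 245.48.0.97: bits 1111010100110 walk d0:H2→d1:-→d2:-→d3:-→d4:-→d5:-→d6:-→d7:-→d8:-→d9:-→d10:-→d11:-→d12:H2→d13:- -> H2
  lookup 173.185.0.3: bits 1010110110111001 walk d0:H2→d1:-→d2:-→d3:-→d4:-→d5:-→d6:-→d7:-→d8:H2→d9:-→d10:-→d11:-→d12:-→d13:-→d14:-→d15:-→d16:H1 -> H1
  + 173.176.0.0/12 (H2) depth=12
  + 124.214.91.87/32 (H4) depth=32
  + 245.0.0.0/8 (H2) depth=8
  + 124.214.0.0/16 (H1) depth=16
  + 245.55.134.92/31 (H0) depth=31
  lookup 245.55.134.92: bits 11110101001101111000011001011100 walk d0:H2→d1:-→d2:-→d3:-→d4:-→d5:-→d6:-→d7:-→d8:H2→d9:-→d10:-→d11:-→d12:H2→d13:-→d14:-→d15:-→d16:-→d17:-→d18:-→d19:-→d20:-→d21:-→d22:-→d23:-→d24:-→d25:-→d26:-→d27:-→d28:-→d29:-→d30:-→d31:H0→d32:H4 -> H4
  + 173.185.143.176/28 (H0) depth=28
  + 245.55.128.0/20 (H4) depth=20
  lookup 245.48.1.155: bits 1111010100110 walk d0:H2→d1:-→d2:-→d3:-→d4:-→d5:-→d6:-→d7:-→d8:H2→d9:-→d10:-→d11:-→d12:H2→d13:- -> H2
  + 124.214.91.87/32 (H4) depth=32

== LOOKUPS ==
["H3","H2","H1","H4","H2"]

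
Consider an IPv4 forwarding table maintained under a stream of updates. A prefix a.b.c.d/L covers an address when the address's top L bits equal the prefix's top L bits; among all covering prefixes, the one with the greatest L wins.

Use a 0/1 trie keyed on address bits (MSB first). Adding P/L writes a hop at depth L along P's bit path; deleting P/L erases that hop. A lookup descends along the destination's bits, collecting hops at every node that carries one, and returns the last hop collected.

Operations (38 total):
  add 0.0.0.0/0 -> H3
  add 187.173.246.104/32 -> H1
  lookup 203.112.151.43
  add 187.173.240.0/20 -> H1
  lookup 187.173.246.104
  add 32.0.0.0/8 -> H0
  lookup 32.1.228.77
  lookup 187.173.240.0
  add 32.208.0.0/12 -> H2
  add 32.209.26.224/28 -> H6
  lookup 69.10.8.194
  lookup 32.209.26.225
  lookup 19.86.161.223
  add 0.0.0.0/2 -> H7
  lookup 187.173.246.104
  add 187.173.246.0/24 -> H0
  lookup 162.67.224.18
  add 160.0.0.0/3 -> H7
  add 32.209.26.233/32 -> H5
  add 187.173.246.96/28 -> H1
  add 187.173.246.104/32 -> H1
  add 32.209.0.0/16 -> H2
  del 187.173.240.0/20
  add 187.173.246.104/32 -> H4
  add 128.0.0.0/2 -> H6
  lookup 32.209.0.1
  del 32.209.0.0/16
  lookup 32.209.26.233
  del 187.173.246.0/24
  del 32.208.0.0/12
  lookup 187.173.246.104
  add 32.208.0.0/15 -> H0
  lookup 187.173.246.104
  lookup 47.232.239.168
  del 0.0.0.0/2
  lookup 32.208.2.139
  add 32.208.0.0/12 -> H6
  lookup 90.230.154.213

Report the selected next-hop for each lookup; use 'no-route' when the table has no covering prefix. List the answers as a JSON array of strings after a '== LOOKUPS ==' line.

Process each operation:
  add 0.0.0.0/0 -> H3 at depth 0
  add 187.173.246.104/32 -> H1 at depth 32
  lookup 203.112.151.43: bits 1 walk d0:H3→d1:- -> H3
  add 187.173.240.0/20 -> H1 at depth 20
  lookup 187.173.246.104: bits 10111011101011011111011001101000 walk d0:H3→d1:-→d2:-→d3:-→d4:-→d5:-→d6:-→d7:-→d8:-→d9:-→d10:-→d11:-→d12:-→d13:-→d14:-→d15:-→d16:-→d17:-→d18:-→d19:-→d20:H1→d21:-→d22:-→d23:-→d24:-→d25:-→d26:-→d27:-→d28:-→d29:-→d30:-→d31:-→d32:H1 -> H1
  add 32.0.0.0/8 -> H0 at depth 8
  lookup 32.1.228.77: bits 00100000 walk d0:H3→d1:-→d2:-→d3:-→d4:-→d5:-→d6:-→d7:-→d8:H0 -> H0
  lookup 187.173.240.0: bits 101110111010110111110 walk d0:H3→d1:-→d2:-→d3:-→d4:-→d5:-→d6:-→d7:-→d8:-→d9:-→d10:-→d11:-→d12:-→d13:-→d14:-→d15:-→d16:-→d17:-→d18:-→d19:-→d20:H1→d21:- -> H1
  add 32.208.0.0/12 -> H2 at depth 12
  add 32.209.26.224/28 -> H6 at depth 28
  lookup 69.10.8.194: bits 0 walk d0:H3→d1:- -> H3
  lookup 32.209.26.225: bits 0010000011010001000110101110 walk d0:H3→d1:-→d2:-→d3:-→d4:-→d5:-→d6:-→d7:-→d8:H0→d9:-→d10:-→d11:-→d12:H2→d13:-→d14:-→d15:-→d16:-→d17:-→d18:-→d19:-→d20:-→d21:-→d22:-→d23:-→d24:-→d25:-→d26:-→d27:-→d28:H6 -> H6
  lookup 19.86.161.223: bits 00 walk d0:H3→d1:-→d2:- -> H3
  add 0.0.0.0/2 -> H7 at depth 2
  lookup 187.173.246.104: bits 10111011101011011111011001101000 walk d0:H3→d1:-→d2:-→d3:-→d4:-→d5:-→d6:-→d7:-→d8:-→d9:-→d10:-→d11:-→d12:-→d13:-→d14:-→d15:-→d16:-→d17:-→d18:-→d19:-→d20:H1→d21:-→d22:-→d23:-→d24:-→d25:-→d26:-→d27:-→d28:-→d29:-→d30:-→d31:-→d32:H1 -> H1
  add 187.173.246.0/24 -> H0 at depth 24
  lookup 162.67.224.18: bits 101 walk d0:H3→d1:-→d2:-→d3:- -> H3
  add 160.0.0.0/3 -> H7 at depth 3
  add 32.209.26.233/32 -> H5 at depth 32
  add 187.173.246.96/28 -> H1 at depth 28
  add 187.173.246.104/32 -> H1 at depth 32
  add 32.209.0.0/16 -> H2 at depth 16
  del 187.173.240.0/20 (clear depth 20)
  add 187.173.246.104/32 -> H4 at depth 32
  add 128.0.0.0/2 -> H6 at depth 2
  lookup 32.209.0.1: bits 0010000011010001000 walk d0:H3→d1:-→d2:H7→d3:-→d4:-→d5:-→d6:-→d7:-→d8:H0→d9:-→d10:-→d11:-→d12:H2→d13:-→d14:-→d15:-→d16:H2→d17:-→d18:-→d19:- -> H2
  del 32.209.0.0/16 (clear depth 16)
  lookup 32.209.26.233: bits 00100000110100010001101011101001 walk d0:H3→d1:-→d2:H7→d3:-→d4:-→d5:-→d6:-→d7:-→d8:H0→d9:-→d10:-→d11:-→d12:H2→d13:-→d14:-→d15:-→d16:-→d17:-→d18:-→d19:-→d20:-→d21:-→d22:-→d23:-→d24:-→d25:-→d26:-→d27:-→d28:H6→d29:-→d30:-→d31:-→d32:H5 -> H5
  del 187.173.246.0/24 (clear depth 24)
  del 32.208.0.0/12 (clear depth 12)
  lookup 187.173.246.104: bits 10111011101011011111011001101000 walk d0:H3→d1:-→d2:H6→d3:H7→d4:-→d5:-→d6:-→d7:-→d8:-→d9:-→d10:-→d11:-→d12:-→d13:-→d14:-→d15:-→d16:-→d17:-→d18:-→d19:-→d20:-→d21:-→d22:-→d23:-→d24:-→d25:-→d26:-→d27:-→d28:H1→d29:-→d30:-→d31:-→d32:H4 -> H4
  add 32.208.0.0/15 -> H0 at depth 15
  lookup 187.173.246.104: bits 10111011101011011111011001101000 walk d0:H3→d1:-→d2:H6→d3:H7→d4:-→d5:-→d6:-→d7:-→d8:-→d9:-→d10:-→d11:-→d12:-→d13:-→d14:-→d15:-→d16:-→d17:-→d18:-→d19:-→d20:-→d21:-→d22:-→d23:-→d24:-→d25:-→d26:-→d27:-→d28:H1→d29:-→d30:-→d31:-→d32:H4 -> H4
  lookup 47.232.239.168: bits 0010 walk d0:H3→d1:-→d2:H7→d3:-→d4:- -> H7
  del 0.0.0.0/2 (clear depth 2)
  lookup 32.208.2.139: bits 001000001101000 walk d0:H3→d1:-→d2:-→d3:-→d4:-→d5:-→d6:-→d7:-→d8:H0→d9:-→d10:-→d11:-→d12:-→d13:-→d14:-→d15:H0 -> H0
  add 32.208.0.0/12 -> H6 at depth 12
  lookup 90.230.154.213: bits 0 walk d0:H3→d1:- -> H3

== LOOKUPS ==
["H3","H1","H0","H1","H3","H6","H3","H1","H3","H2","H5","H4","H4","H7","H0","H3"]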